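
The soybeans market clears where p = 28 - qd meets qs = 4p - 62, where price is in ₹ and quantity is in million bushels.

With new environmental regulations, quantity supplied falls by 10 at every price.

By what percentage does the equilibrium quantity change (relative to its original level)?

-20

Original equilibrium: 28 - p = 4p - 62 gives 90 = 5p, so p = 18 and q = 10.
With the change applied: demand qd = 28 - p, supply qs = 4p - 72.
Equate the new curves: 28 - p = 4p - 72, giving 100 = 5p, p = 20, q = 8.
%Δq = (8 − 10) / 10 × 100 = -20%.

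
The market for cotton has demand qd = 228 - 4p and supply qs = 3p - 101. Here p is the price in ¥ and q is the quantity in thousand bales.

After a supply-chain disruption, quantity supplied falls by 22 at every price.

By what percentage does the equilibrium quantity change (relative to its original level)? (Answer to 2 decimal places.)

Solve the original market: 228 - 4p = 3p - 101, hence p = 47 and q = 40.
After the shift, demand is qd = 228 - 4p and supply is qs = 3p - 123.
Setting them equal: 228 - 4p = 3p - 123 → 351 = 7p, so p = 351/7 ≈ 50.1429 and q = 192/7 ≈ 27.4286.
%Δq = (27.4286 − 40) / 40 × 100 = -31.43%.

-31.43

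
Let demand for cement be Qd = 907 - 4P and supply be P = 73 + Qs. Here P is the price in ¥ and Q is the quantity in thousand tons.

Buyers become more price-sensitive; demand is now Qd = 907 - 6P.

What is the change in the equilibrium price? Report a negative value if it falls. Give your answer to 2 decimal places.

Solve the original market: 907 - 4P = P - 73, hence P = 196 and Q = 123.
The shock moves the curves to Qd = 907 - 6P and Qs = P - 73.
New equilibrium: 907 - 6P = P - 73 ⇒ 980 = 7P ⇒ P = 140, Q = 67.
ΔP = 140 − 196 = -56.00.

-56.00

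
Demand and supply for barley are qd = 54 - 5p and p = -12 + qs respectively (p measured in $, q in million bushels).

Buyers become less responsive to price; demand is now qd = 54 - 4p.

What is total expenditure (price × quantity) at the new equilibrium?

Solve the original market: 54 - 5p = p + 12, hence p = 7 and q = 19.
The shock moves the curves to qd = 54 - 4p and qs = p + 12.
Clearing the new market: 54 - 4p = p + 12, so p = 8.4 and q = 20.4.
New expenditure = 8.4 × 20.4 = 171.36.

171.36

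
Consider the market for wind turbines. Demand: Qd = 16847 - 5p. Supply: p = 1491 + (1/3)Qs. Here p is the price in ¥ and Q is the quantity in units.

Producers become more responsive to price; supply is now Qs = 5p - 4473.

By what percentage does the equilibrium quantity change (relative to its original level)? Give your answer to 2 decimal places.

Solve the original market: 16847 - 5p = 3p - 4473, hence p = 2665 and Q = 3522.
The shock moves the curves to Qd = 16847 - 5p and Qs = 5p - 4473.
New equilibrium: 16847 - 5p = 5p - 4473 ⇒ 21320 = 10p ⇒ p = 2132, Q = 6187.
%ΔQ = (6187 − 3522) / 3522 × 100 = +75.67%.

+75.67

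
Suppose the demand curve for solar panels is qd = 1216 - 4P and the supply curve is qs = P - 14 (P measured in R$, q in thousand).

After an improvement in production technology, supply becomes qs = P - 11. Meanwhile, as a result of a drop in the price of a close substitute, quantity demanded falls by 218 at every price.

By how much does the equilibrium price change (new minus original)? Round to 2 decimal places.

Before the shock: 1216 - 4P = P - 14 ⇒ 1230 = 5P ⇒ P = 246, q = 232.
The shock moves the curves to qd = 998 - 4P and qs = P - 11.
Setting them equal: 998 - 4P = P - 11 → 1009 = 5P, so P = 201.8 and q = 190.8.
ΔP = 201.8 − 246 = -44.20.

-44.20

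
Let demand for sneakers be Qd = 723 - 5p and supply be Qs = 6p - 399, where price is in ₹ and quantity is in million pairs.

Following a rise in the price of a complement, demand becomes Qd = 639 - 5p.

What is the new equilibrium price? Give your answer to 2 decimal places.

94.36

Initially, 723 - 5p = 6p - 399, so 1122 = 11p and p = 102, Q = 213.
After the shift, demand is Qd = 639 - 5p and supply is Qs = 6p - 399.
Setting them equal: 639 - 5p = 6p - 399 → 1038 = 11p, so p = 1038/11 ≈ 94.3636 and Q = 1839/11 ≈ 167.1818.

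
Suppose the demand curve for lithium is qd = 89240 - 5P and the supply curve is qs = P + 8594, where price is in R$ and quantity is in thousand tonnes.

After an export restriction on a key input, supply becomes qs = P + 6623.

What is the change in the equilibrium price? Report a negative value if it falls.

Solve the original market: 89240 - 5P = P + 8594, hence P = 13441 and q = 22035.
With the change applied: demand qd = 89240 - 5P, supply qs = P + 6623.
New equilibrium: 89240 - 5P = P + 6623 ⇒ 82617 = 6P ⇒ P = 13769.5, q = 20392.5.
ΔP = 13769.5 − 13441 = +328.5.

+328.5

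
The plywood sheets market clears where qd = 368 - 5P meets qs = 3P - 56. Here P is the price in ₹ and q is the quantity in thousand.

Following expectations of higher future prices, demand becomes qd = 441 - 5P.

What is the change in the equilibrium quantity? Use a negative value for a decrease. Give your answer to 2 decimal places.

Before the shock: 368 - 5P = 3P - 56 ⇒ 424 = 8P ⇒ P = 53, q = 103.
After the shift, demand is qd = 441 - 5P and supply is qs = 3P - 56.
Equate the new curves: 441 - 5P = 3P - 56, giving 497 = 8P, P = 62.125, q = 130.375.
Δq = 130.375 − 103 = +27.38.

+27.38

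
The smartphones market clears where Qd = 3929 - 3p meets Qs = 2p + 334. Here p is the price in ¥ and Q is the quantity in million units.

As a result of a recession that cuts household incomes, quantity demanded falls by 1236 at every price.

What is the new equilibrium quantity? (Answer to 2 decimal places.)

1277.60

Solve the original market: 3929 - 3p = 2p + 334, hence p = 719 and Q = 1772.
The new curves are Qd = 2693 - 3p (demand) and Qs = 2p + 334 (supply).
New equilibrium: 2693 - 3p = 2p + 334 ⇒ 2359 = 5p ⇒ p = 471.8, Q = 1277.6.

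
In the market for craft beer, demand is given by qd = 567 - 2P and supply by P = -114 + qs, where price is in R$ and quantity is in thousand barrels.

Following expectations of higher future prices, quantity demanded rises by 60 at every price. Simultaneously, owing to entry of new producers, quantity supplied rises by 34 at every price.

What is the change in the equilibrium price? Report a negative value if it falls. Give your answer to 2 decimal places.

+8.67

Solve the original market: 567 - 2P = P + 114, hence P = 151 and q = 265.
The new curves are qd = 627 - 2P (demand) and qs = P + 148 (supply).
Clearing the new market: 627 - 2P = P + 148, so P = 479/3 ≈ 159.6667 and q = 923/3 ≈ 307.6667.
ΔP = 159.6667 − 151 = +8.67.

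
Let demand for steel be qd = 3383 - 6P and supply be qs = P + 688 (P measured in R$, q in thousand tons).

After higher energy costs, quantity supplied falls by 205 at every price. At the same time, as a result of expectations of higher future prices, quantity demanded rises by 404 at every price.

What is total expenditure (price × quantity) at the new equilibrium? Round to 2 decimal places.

Solve the original market: 3383 - 6P = P + 688, hence P = 385 and q = 1073.
The shock moves the curves to qd = 3787 - 6P and qs = P + 483.
Clearing the new market: 3787 - 6P = P + 483, so P = 472 and q = 955.
New expenditure = 472 × 955 = 450760.00.

450760.00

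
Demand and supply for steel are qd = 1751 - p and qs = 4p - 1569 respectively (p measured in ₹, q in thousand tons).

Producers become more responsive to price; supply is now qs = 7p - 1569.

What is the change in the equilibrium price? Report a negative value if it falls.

Solve the original market: 1751 - p = 4p - 1569, hence p = 664 and q = 1087.
With the change applied: demand qd = 1751 - p, supply qs = 7p - 1569.
Setting them equal: 1751 - p = 7p - 1569 → 3320 = 8p, so p = 415 and q = 1336.
Δp = 415 − 664 = -249.

-249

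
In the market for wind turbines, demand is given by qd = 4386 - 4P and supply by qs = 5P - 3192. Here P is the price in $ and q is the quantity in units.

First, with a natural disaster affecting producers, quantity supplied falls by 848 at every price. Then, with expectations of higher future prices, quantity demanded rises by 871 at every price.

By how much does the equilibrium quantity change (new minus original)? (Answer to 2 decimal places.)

Solve the original market: 4386 - 4P = 5P - 3192, hence P = 842 and q = 1018.
The shock moves the curves to qd = 5257 - 4P and qs = 5P - 4040.
Setting them equal: 5257 - 4P = 5P - 4040 → 9297 = 9P, so P = 1033 and q = 1125.
Δq = 1125 − 1018 = +107.00.

+107.00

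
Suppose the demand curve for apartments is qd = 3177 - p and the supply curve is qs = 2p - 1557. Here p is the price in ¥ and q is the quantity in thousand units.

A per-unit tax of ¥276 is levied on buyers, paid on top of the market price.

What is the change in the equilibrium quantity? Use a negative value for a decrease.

Original equilibrium: 3177 - p = 2p - 1557 gives 4734 = 3p, so p = 1578 and q = 1599.
Since buyers pay the price plus the tax, the effective demand curve becomes qd = 2901 - p.
Equate the new curves: 2901 - p = 2p - 1557, giving 4458 = 3p, p = 1486, q = 1415.
Δq = 1415 − 1599 = -184.

-184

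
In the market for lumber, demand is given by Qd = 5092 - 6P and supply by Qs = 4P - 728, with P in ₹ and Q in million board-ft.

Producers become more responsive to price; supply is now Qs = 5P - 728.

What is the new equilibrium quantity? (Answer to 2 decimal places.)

Original equilibrium: 5092 - 6P = 4P - 728 gives 5820 = 10P, so P = 582 and Q = 1600.
After the shift, demand is Qd = 5092 - 6P and supply is Qs = 5P - 728.
Equate the new curves: 5092 - 6P = 5P - 728, giving 5820 = 11P, P = 5820/11 ≈ 529.0909, Q = 21092/11 ≈ 1917.4545.

1917.45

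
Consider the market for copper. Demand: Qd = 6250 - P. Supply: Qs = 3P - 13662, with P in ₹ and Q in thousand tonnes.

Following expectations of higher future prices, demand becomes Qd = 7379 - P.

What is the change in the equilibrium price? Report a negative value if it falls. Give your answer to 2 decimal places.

Before the shock: 6250 - P = 3P - 13662 ⇒ 19912 = 4P ⇒ P = 4978, Q = 1272.
After the shift, demand is Qd = 7379 - P and supply is Qs = 3P - 13662.
Setting them equal: 7379 - P = 3P - 13662 → 21041 = 4P, so P = 5260.25 and Q = 2118.75.
ΔP = 5260.25 − 4978 = +282.25.

+282.25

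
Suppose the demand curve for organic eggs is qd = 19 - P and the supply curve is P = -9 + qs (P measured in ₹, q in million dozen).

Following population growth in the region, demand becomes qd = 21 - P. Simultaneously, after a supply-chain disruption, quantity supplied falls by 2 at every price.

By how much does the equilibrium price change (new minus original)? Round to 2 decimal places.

+2.00

Original equilibrium: 19 - P = P + 9 gives 10 = 2P, so P = 5 and q = 14.
After the shift, demand is qd = 21 - P and supply is qs = P + 7.
New equilibrium: 21 - P = P + 7 ⇒ 14 = 2P ⇒ P = 7, q = 14.
ΔP = 7 − 5 = +2.00.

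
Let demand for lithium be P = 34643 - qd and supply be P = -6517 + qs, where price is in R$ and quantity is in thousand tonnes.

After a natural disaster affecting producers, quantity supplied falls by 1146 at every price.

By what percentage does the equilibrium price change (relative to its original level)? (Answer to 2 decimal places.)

+4.07

Before the shock: 34643 - P = P + 6517 ⇒ 28126 = 2P ⇒ P = 14063, q = 20580.
After the shift, demand is qd = 34643 - P and supply is qs = P + 5371.
Setting them equal: 34643 - P = P + 5371 → 29272 = 2P, so P = 14636 and q = 20007.
%ΔP = (14636 − 14063) / 14063 × 100 = +4.07%.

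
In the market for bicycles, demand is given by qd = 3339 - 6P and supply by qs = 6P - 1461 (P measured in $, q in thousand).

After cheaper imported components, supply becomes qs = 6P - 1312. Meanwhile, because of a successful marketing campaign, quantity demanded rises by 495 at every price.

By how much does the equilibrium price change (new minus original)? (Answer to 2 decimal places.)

Before the shock: 3339 - 6P = 6P - 1461 ⇒ 4800 = 12P ⇒ P = 400, q = 939.
After the shift, demand is qd = 3834 - 6P and supply is qs = 6P - 1312.
New equilibrium: 3834 - 6P = 6P - 1312 ⇒ 5146 = 12P ⇒ P = 2573/6 ≈ 428.8333, q = 1261.
ΔP = 428.8333 − 400 = +28.83.

+28.83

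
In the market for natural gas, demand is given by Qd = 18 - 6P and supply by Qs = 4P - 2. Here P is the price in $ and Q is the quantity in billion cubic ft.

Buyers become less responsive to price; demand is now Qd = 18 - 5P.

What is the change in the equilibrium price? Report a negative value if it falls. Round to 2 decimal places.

+0.22

Original equilibrium: 18 - 6P = 4P - 2 gives 20 = 10P, so P = 2 and Q = 6.
The new curves are Qd = 18 - 5P (demand) and Qs = 4P - 2 (supply).
New equilibrium: 18 - 5P = 4P - 2 ⇒ 20 = 9P ⇒ P = 20/9 ≈ 2.2222, Q = 62/9 ≈ 6.8889.
ΔP = 2.2222 − 2 = +0.22.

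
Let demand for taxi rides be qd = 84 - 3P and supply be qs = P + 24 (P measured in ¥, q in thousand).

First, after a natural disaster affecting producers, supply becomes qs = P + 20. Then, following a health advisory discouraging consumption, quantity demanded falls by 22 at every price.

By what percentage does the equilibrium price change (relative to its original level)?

Initially, 84 - 3P = P + 24, so 60 = 4P and P = 15, q = 39.
With the change applied: demand qd = 62 - 3P, supply qs = P + 20.
Clearing the new market: 62 - 3P = P + 20, so P = 10.5 and q = 30.5.
%ΔP = (10.5 − 15) / 15 × 100 = -30%.

-30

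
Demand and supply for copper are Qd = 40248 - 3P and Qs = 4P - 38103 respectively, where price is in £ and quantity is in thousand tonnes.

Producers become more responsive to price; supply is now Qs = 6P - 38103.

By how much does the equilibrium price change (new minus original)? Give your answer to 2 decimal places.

-2487.33

Solve the original market: 40248 - 3P = 4P - 38103, hence P = 11193 and Q = 6669.
The shock moves the curves to Qd = 40248 - 3P and Qs = 6P - 38103.
New equilibrium: 40248 - 3P = 6P - 38103 ⇒ 78351 = 9P ⇒ P = 26117/3 ≈ 8705.6667, Q = 14131.
ΔP = 8705.6667 − 11193 = -2487.33.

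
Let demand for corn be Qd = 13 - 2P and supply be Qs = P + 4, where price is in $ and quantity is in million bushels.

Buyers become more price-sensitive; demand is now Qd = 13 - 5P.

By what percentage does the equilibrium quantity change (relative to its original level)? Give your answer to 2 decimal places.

Original equilibrium: 13 - 2P = P + 4 gives 9 = 3P, so P = 3 and Q = 7.
The new curves are Qd = 13 - 5P (demand) and Qs = P + 4 (supply).
Equate the new curves: 13 - 5P = P + 4, giving 9 = 6P, P = 1.5, Q = 5.5.
%ΔQ = (5.5 − 7) / 7 × 100 = -21.43%.

-21.43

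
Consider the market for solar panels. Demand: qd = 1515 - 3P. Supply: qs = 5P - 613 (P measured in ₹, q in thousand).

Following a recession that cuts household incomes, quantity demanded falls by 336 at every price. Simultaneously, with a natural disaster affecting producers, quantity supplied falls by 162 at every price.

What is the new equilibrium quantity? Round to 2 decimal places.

446.25

Initially, 1515 - 3P = 5P - 613, so 2128 = 8P and P = 266, q = 717.
The new curves are qd = 1179 - 3P (demand) and qs = 5P - 775 (supply).
Setting them equal: 1179 - 3P = 5P - 775 → 1954 = 8P, so P = 244.25 and q = 446.25.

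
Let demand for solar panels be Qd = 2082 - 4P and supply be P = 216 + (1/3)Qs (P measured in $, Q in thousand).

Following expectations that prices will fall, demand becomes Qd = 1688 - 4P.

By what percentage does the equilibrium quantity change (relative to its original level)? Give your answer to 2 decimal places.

Original equilibrium: 2082 - 4P = 3P - 648 gives 2730 = 7P, so P = 390 and Q = 522.
After the shift, demand is Qd = 1688 - 4P and supply is Qs = 3P - 648.
Equate the new curves: 1688 - 4P = 3P - 648, giving 2336 = 7P, P = 2336/7 ≈ 333.7143, Q = 2472/7 ≈ 353.1429.
%ΔQ = (353.1429 − 522) / 522 × 100 = -32.35%.

-32.35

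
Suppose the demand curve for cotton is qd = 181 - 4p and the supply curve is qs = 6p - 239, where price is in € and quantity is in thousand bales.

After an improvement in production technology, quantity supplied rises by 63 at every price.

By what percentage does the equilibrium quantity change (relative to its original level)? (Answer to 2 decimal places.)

+193.85

Before the shock: 181 - 4p = 6p - 239 ⇒ 420 = 10p ⇒ p = 42, q = 13.
The shock moves the curves to qd = 181 - 4p and qs = 6p - 176.
New equilibrium: 181 - 4p = 6p - 176 ⇒ 357 = 10p ⇒ p = 35.7, q = 38.2.
%Δq = (38.2 − 13) / 13 × 100 = +193.85%.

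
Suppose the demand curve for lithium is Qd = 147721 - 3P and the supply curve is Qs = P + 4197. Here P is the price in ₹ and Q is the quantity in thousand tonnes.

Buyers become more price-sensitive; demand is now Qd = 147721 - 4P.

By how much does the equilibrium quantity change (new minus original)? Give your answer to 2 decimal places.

Original equilibrium: 147721 - 3P = P + 4197 gives 143524 = 4P, so P = 35881 and Q = 40078.
The new curves are Qd = 147721 - 4P (demand) and Qs = P + 4197 (supply).
New equilibrium: 147721 - 4P = P + 4197 ⇒ 143524 = 5P ⇒ P = 28704.8, Q = 32901.8.
ΔQ = 32901.8 − 40078 = -7176.20.

-7176.20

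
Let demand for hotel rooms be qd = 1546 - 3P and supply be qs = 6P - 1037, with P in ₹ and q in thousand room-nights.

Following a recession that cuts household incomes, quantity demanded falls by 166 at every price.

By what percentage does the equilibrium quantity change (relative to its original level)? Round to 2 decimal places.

-16.16

Initially, 1546 - 3P = 6P - 1037, so 2583 = 9P and P = 287, q = 685.
With the change applied: demand qd = 1380 - 3P, supply qs = 6P - 1037.
Clearing the new market: 1380 - 3P = 6P - 1037, so P = 2417/9 ≈ 268.5556 and q = 1723/3 ≈ 574.3333.
%Δq = (574.3333 − 685) / 685 × 100 = -16.16%.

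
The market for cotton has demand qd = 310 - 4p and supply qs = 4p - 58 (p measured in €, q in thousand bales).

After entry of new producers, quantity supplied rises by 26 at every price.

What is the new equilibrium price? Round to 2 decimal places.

Before the shock: 310 - 4p = 4p - 58 ⇒ 368 = 8p ⇒ p = 46, q = 126.
With the change applied: demand qd = 310 - 4p, supply qs = 4p - 32.
Clearing the new market: 310 - 4p = 4p - 32, so p = 42.75 and q = 139.

42.75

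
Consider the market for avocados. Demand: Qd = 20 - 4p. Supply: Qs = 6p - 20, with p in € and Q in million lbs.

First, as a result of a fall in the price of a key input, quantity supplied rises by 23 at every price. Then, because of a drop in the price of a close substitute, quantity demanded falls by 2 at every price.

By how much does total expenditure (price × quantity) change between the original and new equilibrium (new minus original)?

+2

Initially, 20 - 4p = 6p - 20, so 40 = 10p and p = 4, Q = 4.
The new curves are Qd = 18 - 4p (demand) and Qs = 6p + 3 (supply).
Clearing the new market: 18 - 4p = 6p + 3, so p = 1.5 and Q = 12.
Expenditure moves from 4×4 = 16 to 1.5×12 = 18; change = +2.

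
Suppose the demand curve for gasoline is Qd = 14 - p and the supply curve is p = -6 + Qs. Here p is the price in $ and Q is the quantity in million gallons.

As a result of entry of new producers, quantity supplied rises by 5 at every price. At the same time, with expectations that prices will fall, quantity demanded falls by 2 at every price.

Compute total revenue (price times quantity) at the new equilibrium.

Solve the original market: 14 - p = p + 6, hence p = 4 and Q = 10.
With the change applied: demand Qd = 12 - p, supply Qs = p + 11.
New equilibrium: 12 - p = p + 11 ⇒ 1 = 2p ⇒ p = 0.5, Q = 11.5.
New expenditure = 0.5 × 11.5 = 5.75.

5.75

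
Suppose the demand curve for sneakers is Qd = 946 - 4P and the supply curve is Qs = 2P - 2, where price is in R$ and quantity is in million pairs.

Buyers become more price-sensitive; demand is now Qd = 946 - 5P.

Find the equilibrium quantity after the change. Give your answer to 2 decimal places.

Solve the original market: 946 - 4P = 2P - 2, hence P = 158 and Q = 314.
The shock moves the curves to Qd = 946 - 5P and Qs = 2P - 2.
Equate the new curves: 946 - 5P = 2P - 2, giving 948 = 7P, P = 948/7 ≈ 135.4286, Q = 1882/7 ≈ 268.8571.

268.86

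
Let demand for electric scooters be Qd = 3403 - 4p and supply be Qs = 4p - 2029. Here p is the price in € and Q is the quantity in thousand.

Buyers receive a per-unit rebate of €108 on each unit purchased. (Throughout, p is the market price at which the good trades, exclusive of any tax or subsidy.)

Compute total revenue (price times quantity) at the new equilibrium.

661899

Before the shock: 3403 - 4p = 4p - 2029 ⇒ 5432 = 8p ⇒ p = 679, Q = 687.
Since buyers' out-of-pocket price is the market price minus the rebate, the effective demand curve becomes Qd = 3835 - 4p.
Setting them equal: 3835 - 4p = 4p - 2029 → 5864 = 8p, so p = 733 and Q = 903.
New expenditure = 733 × 903 = 661899.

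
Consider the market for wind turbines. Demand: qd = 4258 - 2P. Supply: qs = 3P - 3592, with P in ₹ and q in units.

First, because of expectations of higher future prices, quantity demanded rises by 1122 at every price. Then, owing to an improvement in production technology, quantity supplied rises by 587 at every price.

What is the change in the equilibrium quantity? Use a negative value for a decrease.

Original equilibrium: 4258 - 2P = 3P - 3592 gives 7850 = 5P, so P = 1570 and q = 1118.
After the shift, demand is qd = 5380 - 2P and supply is qs = 3P - 3005.
Clearing the new market: 5380 - 2P = 3P - 3005, so P = 1677 and q = 2026.
Δq = 2026 − 1118 = +908.

+908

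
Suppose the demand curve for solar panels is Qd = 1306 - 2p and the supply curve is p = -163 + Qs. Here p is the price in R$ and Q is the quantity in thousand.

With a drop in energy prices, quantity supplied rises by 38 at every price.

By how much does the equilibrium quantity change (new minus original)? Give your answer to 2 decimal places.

Original equilibrium: 1306 - 2p = p + 163 gives 1143 = 3p, so p = 381 and Q = 544.
With the change applied: demand Qd = 1306 - 2p, supply Qs = p + 201.
New equilibrium: 1306 - 2p = p + 201 ⇒ 1105 = 3p ⇒ p = 1105/3 ≈ 368.3333, Q = 1708/3 ≈ 569.3333.
ΔQ = 569.3333 − 544 = +25.33.

+25.33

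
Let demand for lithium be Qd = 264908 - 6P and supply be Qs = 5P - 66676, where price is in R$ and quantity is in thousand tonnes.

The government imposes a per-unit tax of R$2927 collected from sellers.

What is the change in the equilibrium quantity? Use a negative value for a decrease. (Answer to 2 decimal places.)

Solve the original market: 264908 - 6P = 5P - 66676, hence P = 30144 and Q = 84044.
Since sellers keep the price net of the tax, the effective supply curve becomes Qs = 5P - 81311.
Setting them equal: 264908 - 6P = 5P - 81311 → 346219 = 11P, so P = 346219/11 ≈ 31474.4545 and Q = 836674/11 ≈ 76061.2727.
ΔQ = 76061.2727 − 84044 = -7982.73.

-7982.73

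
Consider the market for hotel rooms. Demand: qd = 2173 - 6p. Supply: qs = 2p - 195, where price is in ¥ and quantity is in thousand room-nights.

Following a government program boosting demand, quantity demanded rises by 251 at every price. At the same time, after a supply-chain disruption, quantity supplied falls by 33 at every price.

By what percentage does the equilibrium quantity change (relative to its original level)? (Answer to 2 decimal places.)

Before the shock: 2173 - 6p = 2p - 195 ⇒ 2368 = 8p ⇒ p = 296, q = 397.
With the change applied: demand qd = 2424 - 6p, supply qs = 2p - 228.
New equilibrium: 2424 - 6p = 2p - 228 ⇒ 2652 = 8p ⇒ p = 331.5, q = 435.
%Δq = (435 − 397) / 397 × 100 = +9.57%.

+9.57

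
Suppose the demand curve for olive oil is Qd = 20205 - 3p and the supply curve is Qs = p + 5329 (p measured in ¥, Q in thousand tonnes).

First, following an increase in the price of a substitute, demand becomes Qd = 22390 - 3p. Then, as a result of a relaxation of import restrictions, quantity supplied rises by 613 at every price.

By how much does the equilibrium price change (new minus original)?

Before the shock: 20205 - 3p = p + 5329 ⇒ 14876 = 4p ⇒ p = 3719, Q = 9048.
The shock moves the curves to Qd = 22390 - 3p and Qs = p + 5942.
Equate the new curves: 22390 - 3p = p + 5942, giving 16448 = 4p, p = 4112, Q = 10054.
Δp = 4112 − 3719 = +393.

+393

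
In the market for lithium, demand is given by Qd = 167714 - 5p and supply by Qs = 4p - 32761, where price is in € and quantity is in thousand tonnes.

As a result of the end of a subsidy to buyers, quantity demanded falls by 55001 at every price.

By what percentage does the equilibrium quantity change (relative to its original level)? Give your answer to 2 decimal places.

-43.39

Original equilibrium: 167714 - 5p = 4p - 32761 gives 200475 = 9p, so p = 22275 and Q = 56339.
After the shift, demand is Qd = 112713 - 5p and supply is Qs = 4p - 32761.
Clearing the new market: 112713 - 5p = 4p - 32761, so p = 145474/9 ≈ 16163.7778 and Q = 287047/9 ≈ 31894.1111.
%ΔQ = (31894.1111 − 56339) / 56339 × 100 = -43.39%.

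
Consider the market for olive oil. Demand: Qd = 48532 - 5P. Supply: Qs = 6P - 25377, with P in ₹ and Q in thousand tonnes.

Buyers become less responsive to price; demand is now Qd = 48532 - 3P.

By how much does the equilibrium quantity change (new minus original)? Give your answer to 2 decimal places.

Initially, 48532 - 5P = 6P - 25377, so 73909 = 11P and P = 6719, Q = 14937.
With the change applied: demand Qd = 48532 - 3P, supply Qs = 6P - 25377.
Setting them equal: 48532 - 3P = 6P - 25377 → 73909 = 9P, so P = 73909/9 ≈ 8212.1111 and Q = 71687/3 ≈ 23895.6667.
ΔQ = 23895.6667 − 14937 = +8958.67.

+8958.67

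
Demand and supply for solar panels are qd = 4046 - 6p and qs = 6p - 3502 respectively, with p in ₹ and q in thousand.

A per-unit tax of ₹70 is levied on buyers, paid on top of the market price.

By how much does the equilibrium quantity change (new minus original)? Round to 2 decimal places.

Solve the original market: 4046 - 6p = 6p - 3502, hence p = 629 and q = 272.
Since buyers pay the price plus the tax, the effective demand curve becomes qd = 3626 - 6p.
Clearing the new market: 3626 - 6p = 6p - 3502, so p = 594 and q = 62.
Δq = 62 − 272 = -210.00.

-210.00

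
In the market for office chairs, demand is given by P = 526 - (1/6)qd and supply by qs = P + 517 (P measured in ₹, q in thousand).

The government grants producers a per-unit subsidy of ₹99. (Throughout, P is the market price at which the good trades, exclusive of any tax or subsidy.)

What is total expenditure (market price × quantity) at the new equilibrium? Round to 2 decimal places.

355185.31

Before the shock: 3156 - 6P = P + 517 ⇒ 2639 = 7P ⇒ P = 377, q = 894.
Since sellers receive the price plus the subsidy, the effective supply curve becomes qs = P + 616.
Clearing the new market: 3156 - 6P = P + 616, so P = 2540/7 ≈ 362.8571 and q = 6852/7 ≈ 978.8571.
New expenditure = 362.8571 × 978.8571 = 355185.31.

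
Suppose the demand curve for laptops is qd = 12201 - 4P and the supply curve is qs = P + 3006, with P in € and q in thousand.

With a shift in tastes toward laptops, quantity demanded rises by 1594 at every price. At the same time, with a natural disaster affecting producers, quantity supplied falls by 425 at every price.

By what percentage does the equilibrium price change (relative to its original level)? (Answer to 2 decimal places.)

+21.96

Original equilibrium: 12201 - 4P = P + 3006 gives 9195 = 5P, so P = 1839 and q = 4845.
The new curves are qd = 13795 - 4P (demand) and qs = P + 2581 (supply).
Clearing the new market: 13795 - 4P = P + 2581, so P = 2242.8 and q = 4823.8.
%ΔP = (2242.8 − 1839) / 1839 × 100 = +21.96%.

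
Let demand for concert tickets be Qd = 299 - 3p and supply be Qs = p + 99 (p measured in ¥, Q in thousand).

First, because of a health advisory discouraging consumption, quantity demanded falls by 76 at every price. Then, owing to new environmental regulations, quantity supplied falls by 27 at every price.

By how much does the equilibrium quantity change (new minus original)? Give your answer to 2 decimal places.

Original equilibrium: 299 - 3p = p + 99 gives 200 = 4p, so p = 50 and Q = 149.
After the shift, demand is Qd = 223 - 3p and supply is Qs = p + 72.
Equate the new curves: 223 - 3p = p + 72, giving 151 = 4p, p = 37.75, Q = 109.75.
ΔQ = 109.75 − 149 = -39.25.

-39.25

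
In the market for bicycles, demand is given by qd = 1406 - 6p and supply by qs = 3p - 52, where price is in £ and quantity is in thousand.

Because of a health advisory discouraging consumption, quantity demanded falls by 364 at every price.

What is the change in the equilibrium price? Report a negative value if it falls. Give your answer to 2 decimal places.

-40.44

Solve the original market: 1406 - 6p = 3p - 52, hence p = 162 and q = 434.
The shock moves the curves to qd = 1042 - 6p and qs = 3p - 52.
Clearing the new market: 1042 - 6p = 3p - 52, so p = 1094/9 ≈ 121.5556 and q = 938/3 ≈ 312.6667.
Δp = 121.5556 − 162 = -40.44.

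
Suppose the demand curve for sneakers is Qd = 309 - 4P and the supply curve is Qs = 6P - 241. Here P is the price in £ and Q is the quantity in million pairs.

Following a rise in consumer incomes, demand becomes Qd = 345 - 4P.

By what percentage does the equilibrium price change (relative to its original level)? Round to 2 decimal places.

Before the shock: 309 - 4P = 6P - 241 ⇒ 550 = 10P ⇒ P = 55, Q = 89.
The new curves are Qd = 345 - 4P (demand) and Qs = 6P - 241 (supply).
Clearing the new market: 345 - 4P = 6P - 241, so P = 58.6 and Q = 110.6.
%ΔP = (58.6 − 55) / 55 × 100 = +6.55%.

+6.55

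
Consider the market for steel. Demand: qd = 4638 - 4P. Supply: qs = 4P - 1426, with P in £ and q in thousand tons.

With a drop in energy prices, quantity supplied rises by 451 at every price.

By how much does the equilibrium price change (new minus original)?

Original equilibrium: 4638 - 4P = 4P - 1426 gives 6064 = 8P, so P = 758 and q = 1606.
After the shift, demand is qd = 4638 - 4P and supply is qs = 4P - 975.
Clearing the new market: 4638 - 4P = 4P - 975, so P = 701.625 and q = 1831.5.
ΔP = 701.625 − 758 = -56.375.

-56.375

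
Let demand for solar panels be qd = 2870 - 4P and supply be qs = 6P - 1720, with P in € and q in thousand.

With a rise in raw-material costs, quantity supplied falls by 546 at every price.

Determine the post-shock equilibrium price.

513.6

Original equilibrium: 2870 - 4P = 6P - 1720 gives 4590 = 10P, so P = 459 and q = 1034.
The new curves are qd = 2870 - 4P (demand) and qs = 6P - 2266 (supply).
Clearing the new market: 2870 - 4P = 6P - 2266, so P = 513.6 and q = 815.6.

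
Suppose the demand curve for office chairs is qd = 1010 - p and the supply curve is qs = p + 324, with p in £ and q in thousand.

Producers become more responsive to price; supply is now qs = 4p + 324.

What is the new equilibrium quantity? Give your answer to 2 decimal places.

Original equilibrium: 1010 - p = p + 324 gives 686 = 2p, so p = 343 and q = 667.
The shock moves the curves to qd = 1010 - p and qs = 4p + 324.
New equilibrium: 1010 - p = 4p + 324 ⇒ 686 = 5p ⇒ p = 137.2, q = 872.8.

872.80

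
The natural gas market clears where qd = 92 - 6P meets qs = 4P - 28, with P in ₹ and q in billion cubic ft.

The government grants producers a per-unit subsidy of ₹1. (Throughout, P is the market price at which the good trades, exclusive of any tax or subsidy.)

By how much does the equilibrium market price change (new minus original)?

Before the shock: 92 - 6P = 4P - 28 ⇒ 120 = 10P ⇒ P = 12, q = 20.
Since sellers receive the price plus the subsidy, the effective supply curve becomes qs = 4P - 24.
Equate the new curves: 92 - 6P = 4P - 24, giving 116 = 10P, P = 11.6, q = 22.4.
ΔP = 11.6 − 12 = -0.4.

-0.4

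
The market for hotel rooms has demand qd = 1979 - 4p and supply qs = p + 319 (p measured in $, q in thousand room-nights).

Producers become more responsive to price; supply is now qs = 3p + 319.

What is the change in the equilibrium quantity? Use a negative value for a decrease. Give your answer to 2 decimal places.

+379.43

Initially, 1979 - 4p = p + 319, so 1660 = 5p and p = 332, q = 651.
The new curves are qd = 1979 - 4p (demand) and qs = 3p + 319 (supply).
Setting them equal: 1979 - 4p = 3p + 319 → 1660 = 7p, so p = 1660/7 ≈ 237.1429 and q = 7213/7 ≈ 1030.4286.
Δq = 1030.4286 − 651 = +379.43.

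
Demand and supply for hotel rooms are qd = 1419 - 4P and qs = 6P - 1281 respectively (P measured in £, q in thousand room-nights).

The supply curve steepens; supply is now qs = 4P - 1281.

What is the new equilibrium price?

Original equilibrium: 1419 - 4P = 6P - 1281 gives 2700 = 10P, so P = 270 and q = 339.
The new curves are qd = 1419 - 4P (demand) and qs = 4P - 1281 (supply).
Setting them equal: 1419 - 4P = 4P - 1281 → 2700 = 8P, so P = 337.5 and q = 69.

337.5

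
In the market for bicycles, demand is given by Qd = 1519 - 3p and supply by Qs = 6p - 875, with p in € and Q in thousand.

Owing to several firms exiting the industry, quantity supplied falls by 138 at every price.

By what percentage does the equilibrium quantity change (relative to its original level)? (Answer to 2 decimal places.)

Initially, 1519 - 3p = 6p - 875, so 2394 = 9p and p = 266, Q = 721.
The new curves are Qd = 1519 - 3p (demand) and Qs = 6p - 1013 (supply).
Setting them equal: 1519 - 3p = 6p - 1013 → 2532 = 9p, so p = 844/3 ≈ 281.3333 and Q = 675.
%ΔQ = (675 − 721) / 721 × 100 = -6.38%.

-6.38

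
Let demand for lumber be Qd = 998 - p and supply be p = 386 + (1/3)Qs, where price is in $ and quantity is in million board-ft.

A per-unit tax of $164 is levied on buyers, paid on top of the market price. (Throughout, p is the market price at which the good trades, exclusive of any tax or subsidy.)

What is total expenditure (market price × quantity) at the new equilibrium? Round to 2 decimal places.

167328.00

Original equilibrium: 998 - p = 3p - 1158 gives 2156 = 4p, so p = 539 and Q = 459.
Since buyers pay the price plus the tax, the effective demand curve becomes Qd = 834 - p.
Equate the new curves: 834 - p = 3p - 1158, giving 1992 = 4p, p = 498, Q = 336.
New expenditure = 498 × 336 = 167328.00.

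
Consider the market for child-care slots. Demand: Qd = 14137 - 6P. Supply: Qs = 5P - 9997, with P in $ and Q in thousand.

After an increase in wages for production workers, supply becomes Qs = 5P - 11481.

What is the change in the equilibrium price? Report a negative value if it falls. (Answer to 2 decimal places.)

Original equilibrium: 14137 - 6P = 5P - 9997 gives 24134 = 11P, so P = 2194 and Q = 973.
With the change applied: demand Qd = 14137 - 6P, supply Qs = 5P - 11481.
Setting them equal: 14137 - 6P = 5P - 11481 → 25618 = 11P, so P = 25618/11 ≈ 2328.9091 and Q = 1799/11 ≈ 163.5455.
ΔP = 2328.9091 − 2194 = +134.91.

+134.91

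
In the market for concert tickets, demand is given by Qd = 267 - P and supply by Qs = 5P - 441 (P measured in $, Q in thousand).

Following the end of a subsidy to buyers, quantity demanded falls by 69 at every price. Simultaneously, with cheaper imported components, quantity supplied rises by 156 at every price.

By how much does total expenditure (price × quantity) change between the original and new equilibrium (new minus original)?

Initially, 267 - P = 5P - 441, so 708 = 6P and P = 118, Q = 149.
After the shift, demand is Qd = 198 - P and supply is Qs = 5P - 285.
Clearing the new market: 198 - P = 5P - 285, so P = 80.5 and Q = 117.5.
Expenditure moves from 118×149 = 17582 to 80.5×117.5 = 9458.75; change = -8123.25.

-8123.25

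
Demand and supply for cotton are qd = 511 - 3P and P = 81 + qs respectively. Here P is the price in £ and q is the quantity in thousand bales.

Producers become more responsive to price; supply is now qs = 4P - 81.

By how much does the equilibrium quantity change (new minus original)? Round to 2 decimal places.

Original equilibrium: 511 - 3P = P - 81 gives 592 = 4P, so P = 148 and q = 67.
With the change applied: demand qd = 511 - 3P, supply qs = 4P - 81.
New equilibrium: 511 - 3P = 4P - 81 ⇒ 592 = 7P ⇒ P = 592/7 ≈ 84.5714, q = 1801/7 ≈ 257.2857.
Δq = 257.2857 − 67 = +190.29.

+190.29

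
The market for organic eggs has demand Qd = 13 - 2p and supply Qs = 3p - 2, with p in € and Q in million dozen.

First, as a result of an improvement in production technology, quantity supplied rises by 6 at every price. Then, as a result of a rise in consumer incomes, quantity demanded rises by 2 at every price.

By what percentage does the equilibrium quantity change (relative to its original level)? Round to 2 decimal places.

+51.43

Before the shock: 13 - 2p = 3p - 2 ⇒ 15 = 5p ⇒ p = 3, Q = 7.
The shock moves the curves to Qd = 15 - 2p and Qs = 3p + 4.
Equate the new curves: 15 - 2p = 3p + 4, giving 11 = 5p, p = 2.2, Q = 10.6.
%ΔQ = (10.6 − 7) / 7 × 100 = +51.43%.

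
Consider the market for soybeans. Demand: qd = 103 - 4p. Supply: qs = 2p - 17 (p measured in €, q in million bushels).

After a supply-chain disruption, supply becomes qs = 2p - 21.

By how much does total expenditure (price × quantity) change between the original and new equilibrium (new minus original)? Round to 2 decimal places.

-39.78

Before the shock: 103 - 4p = 2p - 17 ⇒ 120 = 6p ⇒ p = 20, q = 23.
The shock moves the curves to qd = 103 - 4p and qs = 2p - 21.
Clearing the new market: 103 - 4p = 2p - 21, so p = 62/3 ≈ 20.6667 and q = 61/3 ≈ 20.3333.
Expenditure moves from 20×23 = 460 to 20.6667×20.3333 = 420.2222; change = -39.78.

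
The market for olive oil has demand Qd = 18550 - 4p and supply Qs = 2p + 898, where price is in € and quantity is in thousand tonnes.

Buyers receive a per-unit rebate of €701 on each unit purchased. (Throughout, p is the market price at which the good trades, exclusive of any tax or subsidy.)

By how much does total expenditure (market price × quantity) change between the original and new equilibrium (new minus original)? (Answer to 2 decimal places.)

Before the shock: 18550 - 4p = 2p + 898 ⇒ 17652 = 6p ⇒ p = 2942, Q = 6782.
Since buyers' out-of-pocket price is the market price minus the rebate, the effective demand curve becomes Qd = 21354 - 4p.
Clearing the new market: 21354 - 4p = 2p + 898, so p = 10228/3 ≈ 3409.3333 and Q = 23150/3 ≈ 7716.6667.
Expenditure moves from 2942×6782 = 19952644 to 3409.3333×7716.6667 = 26308688.8889; change = +6356044.89.

+6356044.89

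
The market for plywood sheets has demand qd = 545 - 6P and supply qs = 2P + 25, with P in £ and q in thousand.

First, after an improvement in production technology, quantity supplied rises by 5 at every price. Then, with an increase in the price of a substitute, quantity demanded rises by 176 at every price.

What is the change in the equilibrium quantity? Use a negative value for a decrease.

Original equilibrium: 545 - 6P = 2P + 25 gives 520 = 8P, so P = 65 and q = 155.
With the change applied: demand qd = 721 - 6P, supply qs = 2P + 30.
Clearing the new market: 721 - 6P = 2P + 30, so P = 86.375 and q = 202.75.
Δq = 202.75 − 155 = +47.75.

+47.75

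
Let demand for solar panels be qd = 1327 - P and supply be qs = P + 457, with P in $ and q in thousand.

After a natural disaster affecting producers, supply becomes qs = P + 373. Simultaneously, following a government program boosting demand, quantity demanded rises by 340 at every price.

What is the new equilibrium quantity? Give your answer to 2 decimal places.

1020.00

Original equilibrium: 1327 - P = P + 457 gives 870 = 2P, so P = 435 and q = 892.
The new curves are qd = 1667 - P (demand) and qs = P + 373 (supply).
Clearing the new market: 1667 - P = P + 373, so P = 647 and q = 1020.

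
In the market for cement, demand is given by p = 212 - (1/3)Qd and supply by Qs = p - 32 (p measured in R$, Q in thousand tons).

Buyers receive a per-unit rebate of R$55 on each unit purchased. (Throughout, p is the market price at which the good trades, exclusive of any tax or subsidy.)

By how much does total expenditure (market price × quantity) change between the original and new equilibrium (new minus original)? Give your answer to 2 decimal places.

+14159.06

Original equilibrium: 636 - 3p = p - 32 gives 668 = 4p, so p = 167 and Q = 135.
Since buyers' out-of-pocket price is the market price minus the rebate, the effective demand curve becomes Qd = 801 - 3p.
New equilibrium: 801 - 3p = p - 32 ⇒ 833 = 4p ⇒ p = 208.25, Q = 176.25.
Expenditure moves from 167×135 = 22545 to 208.25×176.25 = 36704.0625; change = +14159.06.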